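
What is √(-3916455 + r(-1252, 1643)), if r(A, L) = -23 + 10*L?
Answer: 4*I*√243753 ≈ 1974.9*I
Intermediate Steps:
√(-3916455 + r(-1252, 1643)) = √(-3916455 + (-23 + 10*1643)) = √(-3916455 + (-23 + 16430)) = √(-3916455 + 16407) = √(-3900048) = 4*I*√243753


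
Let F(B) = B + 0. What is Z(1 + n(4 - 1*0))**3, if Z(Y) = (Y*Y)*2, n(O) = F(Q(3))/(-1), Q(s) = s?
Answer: 512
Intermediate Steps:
F(B) = B
n(O) = -3 (n(O) = 3/(-1) = 3*(-1) = -3)
Z(Y) = 2*Y**2 (Z(Y) = Y**2*2 = 2*Y**2)
Z(1 + n(4 - 1*0))**3 = (2*(1 - 3)**2)**3 = (2*(-2)**2)**3 = (2*4)**3 = 8**3 = 512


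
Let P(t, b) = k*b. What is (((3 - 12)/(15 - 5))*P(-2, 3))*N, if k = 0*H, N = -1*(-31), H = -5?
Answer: 0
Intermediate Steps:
N = 31
k = 0 (k = 0*(-5) = 0)
P(t, b) = 0 (P(t, b) = 0*b = 0)
(((3 - 12)/(15 - 5))*P(-2, 3))*N = (((3 - 12)/(15 - 5))*0)*31 = (-9/10*0)*31 = (-9*⅒*0)*31 = -9/10*0*31 = 0*31 = 0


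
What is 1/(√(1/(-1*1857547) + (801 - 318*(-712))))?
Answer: √784007908930599806/422066256698 ≈ 0.0020979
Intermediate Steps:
1/(√(1/(-1*1857547) + (801 - 318*(-712)))) = 1/(√(1/(-1857547) + (801 + 226416))) = 1/(√(-1/1857547 + 227217)) = 1/(√(422066256698/1857547)) = 1/(√784007908930599806/1857547) = √784007908930599806/422066256698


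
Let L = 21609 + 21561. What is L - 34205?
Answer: 8965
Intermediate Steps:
L = 43170
L - 34205 = 43170 - 34205 = 8965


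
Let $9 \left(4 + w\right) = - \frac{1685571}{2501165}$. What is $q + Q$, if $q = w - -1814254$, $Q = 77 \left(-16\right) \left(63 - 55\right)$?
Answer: $\frac{13539260795173}{7503495} \approx 1.8044 \cdot 10^{6}$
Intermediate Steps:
$Q = -9856$ ($Q = \left(-1232\right) 8 = -9856$)
$w = - \frac{30575837}{7503495}$ ($w = -4 + \frac{\left(-1685571\right) \frac{1}{2501165}}{9} = -4 + \frac{1}{9} \left(- \frac{1685571}{2501165}\right) = -4 - \frac{561857}{7503495} = - \frac{30575837}{7503495} \approx -4.0749$)
$q = \frac{13613215241893}{7503495}$ ($q = - \frac{30575837}{7503495} - -1814254 = - \frac{30575837}{7503495} + 1814254 = \frac{13613215241893}{7503495} \approx 1.8143 \cdot 10^{6}$)
$q + Q = \frac{13613215241893}{7503495} - 9856 = \frac{13539260795173}{7503495}$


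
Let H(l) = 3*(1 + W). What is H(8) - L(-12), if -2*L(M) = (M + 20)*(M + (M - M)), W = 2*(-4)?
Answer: -69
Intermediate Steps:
W = -8
L(M) = -M*(20 + M)/2 (L(M) = -(M + 20)*(M + (M - M))/2 = -(20 + M)*(M + 0)/2 = -(20 + M)*M/2 = -M*(20 + M)/2)
H(l) = -21 (H(l) = 3*(1 - 8) = 3*(-7) = -21)
H(8) - L(-12) = -21 - (-1)*(-12)*(20 - 12)/2 = -21 - (-1)*(-12)*8/2 = -21 - 1*48 = -21 - 48 = -69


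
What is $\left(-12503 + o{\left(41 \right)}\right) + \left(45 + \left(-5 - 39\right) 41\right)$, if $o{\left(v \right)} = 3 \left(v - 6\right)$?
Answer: $-14157$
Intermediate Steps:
$o{\left(v \right)} = -18 + 3 v$ ($o{\left(v \right)} = 3 \left(-6 + v\right) = -18 + 3 v$)
$\left(-12503 + o{\left(41 \right)}\right) + \left(45 + \left(-5 - 39\right) 41\right) = \left(-12503 + \left(-18 + 3 \cdot 41\right)\right) + \left(45 + \left(-5 - 39\right) 41\right) = \left(-12503 + \left(-18 + 123\right)\right) + \left(45 - 1804\right) = \left(-12503 + 105\right) + \left(45 - 1804\right) = -12398 - 1759 = -14157$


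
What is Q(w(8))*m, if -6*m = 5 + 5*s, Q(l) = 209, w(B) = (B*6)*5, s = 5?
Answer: -1045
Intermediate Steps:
w(B) = 30*B (w(B) = (6*B)*5 = 30*B)
m = -5 (m = -(5 + 5*5)/6 = -(5 + 25)/6 = -⅙*30 = -5)
Q(w(8))*m = 209*(-5) = -1045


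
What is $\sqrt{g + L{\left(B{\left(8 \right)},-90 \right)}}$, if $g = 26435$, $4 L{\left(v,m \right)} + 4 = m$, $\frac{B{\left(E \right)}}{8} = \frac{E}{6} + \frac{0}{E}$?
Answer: $\frac{\sqrt{105646}}{2} \approx 162.52$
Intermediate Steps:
$B{\left(E \right)} = \frac{4 E}{3}$ ($B{\left(E \right)} = 8 \left(\frac{E}{6} + \frac{0}{E}\right) = 8 \left(E \frac{1}{6} + 0\right) = 8 \left(\frac{E}{6} + 0\right) = 8 \frac{E}{6} = \frac{4 E}{3}$)
$L{\left(v,m \right)} = -1 + \frac{m}{4}$
$\sqrt{g + L{\left(B{\left(8 \right)},-90 \right)}} = \sqrt{26435 + \left(-1 + \frac{1}{4} \left(-90\right)\right)} = \sqrt{26435 - \frac{47}{2}} = \sqrt{\frac{52823}{2}} = \frac{\sqrt{105646}}{2}$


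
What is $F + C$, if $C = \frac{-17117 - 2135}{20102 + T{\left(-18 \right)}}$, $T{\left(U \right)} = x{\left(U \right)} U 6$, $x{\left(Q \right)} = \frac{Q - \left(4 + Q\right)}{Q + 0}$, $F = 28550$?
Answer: $\frac{286603824}{10039} \approx 28549.0$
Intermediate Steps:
$x{\left(Q \right)} = - \frac{4}{Q}$
$T{\left(U \right)} = -24$ ($T{\left(U \right)} = - \frac{4}{U} U 6 = \left(-4\right) 6 = -24$)
$C = - \frac{9626}{10039}$ ($C = \frac{-17117 - 2135}{20102 - 24} = - \frac{19252}{20078} = \left(-19252\right) \frac{1}{20078} = - \frac{9626}{10039} \approx -0.95886$)
$F + C = 28550 - \frac{9626}{10039} = \frac{286603824}{10039}$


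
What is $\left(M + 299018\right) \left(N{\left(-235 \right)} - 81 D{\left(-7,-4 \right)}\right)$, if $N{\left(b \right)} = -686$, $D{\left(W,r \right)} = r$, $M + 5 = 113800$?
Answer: $-149438306$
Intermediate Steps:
$M = 113795$ ($M = -5 + 113800 = 113795$)
$\left(M + 299018\right) \left(N{\left(-235 \right)} - 81 D{\left(-7,-4 \right)}\right) = \left(113795 + 299018\right) \left(-686 - -324\right) = 412813 \left(-686 + 324\right) = 412813 \left(-362\right) = -149438306$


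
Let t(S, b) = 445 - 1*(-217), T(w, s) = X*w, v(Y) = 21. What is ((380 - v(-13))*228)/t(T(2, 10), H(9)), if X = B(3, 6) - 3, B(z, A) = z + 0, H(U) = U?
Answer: 40926/331 ≈ 123.64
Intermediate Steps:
B(z, A) = z
X = 0 (X = 3 - 3 = 0)
T(w, s) = 0 (T(w, s) = 0*w = 0)
t(S, b) = 662 (t(S, b) = 445 + 217 = 662)
((380 - v(-13))*228)/t(T(2, 10), H(9)) = ((380 - 1*21)*228)/662 = ((380 - 21)*228)*(1/662) = (359*228)*(1/662) = 81852*(1/662) = 40926/331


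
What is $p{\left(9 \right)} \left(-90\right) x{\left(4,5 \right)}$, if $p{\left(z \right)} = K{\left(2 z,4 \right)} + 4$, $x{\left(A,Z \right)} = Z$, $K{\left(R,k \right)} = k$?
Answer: $-3600$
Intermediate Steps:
$p{\left(z \right)} = 8$ ($p{\left(z \right)} = 4 + 4 = 8$)
$p{\left(9 \right)} \left(-90\right) x{\left(4,5 \right)} = 8 \left(-90\right) 5 = \left(-720\right) 5 = -3600$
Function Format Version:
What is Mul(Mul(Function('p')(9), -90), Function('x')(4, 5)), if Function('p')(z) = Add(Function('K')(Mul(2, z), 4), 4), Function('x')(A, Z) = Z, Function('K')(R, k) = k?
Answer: -3600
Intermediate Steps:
Function('p')(z) = 8 (Function('p')(z) = Add(4, 4) = 8)
Mul(Mul(Function('p')(9), -90), Function('x')(4, 5)) = Mul(Mul(8, -90), 5) = Mul(-720, 5) = -3600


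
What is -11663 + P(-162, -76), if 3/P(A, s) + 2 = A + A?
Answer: -3802141/326 ≈ -11663.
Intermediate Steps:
P(A, s) = 3/(-2 + 2*A) (P(A, s) = 3/(-2 + (A + A)) = 3/(-2 + 2*A))
-11663 + P(-162, -76) = -11663 + 3/(2*(-1 - 162)) = -11663 + (3/2)/(-163) = -11663 + (3/2)*(-1/163) = -11663 - 3/326 = -3802141/326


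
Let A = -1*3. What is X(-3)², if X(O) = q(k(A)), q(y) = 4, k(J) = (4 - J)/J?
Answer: 16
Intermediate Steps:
A = -3
k(J) = (4 - J)/J
X(O) = 4
X(-3)² = 4² = 16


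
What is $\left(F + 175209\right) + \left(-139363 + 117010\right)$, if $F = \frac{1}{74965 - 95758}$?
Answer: $\frac{3178334807}{20793} \approx 1.5286 \cdot 10^{5}$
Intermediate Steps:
$F = - \frac{1}{20793}$ ($F = \frac{1}{-20793} = - \frac{1}{20793} \approx -4.8093 \cdot 10^{-5}$)
$\left(F + 175209\right) + \left(-139363 + 117010\right) = \left(- \frac{1}{20793} + 175209\right) + \left(-139363 + 117010\right) = \frac{3643120736}{20793} - 22353 = \frac{3178334807}{20793}$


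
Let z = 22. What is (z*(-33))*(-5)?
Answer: 3630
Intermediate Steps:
(z*(-33))*(-5) = (22*(-33))*(-5) = -726*(-5) = 3630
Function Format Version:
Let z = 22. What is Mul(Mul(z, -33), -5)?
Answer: 3630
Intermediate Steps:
Mul(Mul(z, -33), -5) = Mul(Mul(22, -33), -5) = Mul(-726, -5) = 3630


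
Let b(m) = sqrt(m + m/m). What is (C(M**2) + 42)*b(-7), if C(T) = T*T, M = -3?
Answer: 123*I*sqrt(6) ≈ 301.29*I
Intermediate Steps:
b(m) = sqrt(1 + m) (b(m) = sqrt(m + 1) = sqrt(1 + m))
C(T) = T**2
(C(M**2) + 42)*b(-7) = (((-3)**2)**2 + 42)*sqrt(1 - 7) = (9**2 + 42)*sqrt(-6) = (81 + 42)*(I*sqrt(6)) = 123*(I*sqrt(6)) = 123*I*sqrt(6)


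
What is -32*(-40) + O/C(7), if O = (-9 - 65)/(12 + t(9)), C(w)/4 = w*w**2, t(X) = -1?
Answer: 9658843/7546 ≈ 1280.0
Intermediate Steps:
C(w) = 4*w**3 (C(w) = 4*(w*w**2) = 4*w**3)
O = -74/11 (O = (-9 - 65)/(12 - 1) = -74/11 ≈ -6.7273)
-32*(-40) + O/C(7) = -32*(-40) - 74/(11*(4*7**3)) = 1280 - 74/(11*(4*343)) = 1280 - 74/11/1372 = 1280 - 74/11*1/1372 = 1280 - 37/7546 = 9658843/7546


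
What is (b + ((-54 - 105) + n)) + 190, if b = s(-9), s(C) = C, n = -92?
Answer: -70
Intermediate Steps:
b = -9
(b + ((-54 - 105) + n)) + 190 = (-9 + ((-54 - 105) - 92)) + 190 = (-9 + (-159 - 92)) + 190 = (-9 - 251) + 190 = -260 + 190 = -70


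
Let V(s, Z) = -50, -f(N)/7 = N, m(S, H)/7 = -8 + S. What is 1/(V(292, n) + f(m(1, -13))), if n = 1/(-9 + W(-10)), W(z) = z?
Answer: 1/293 ≈ 0.0034130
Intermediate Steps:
m(S, H) = -56 + 7*S (m(S, H) = 7*(-8 + S) = -56 + 7*S)
n = -1/19 (n = 1/(-9 - 10) = 1/(-19) = -1/19 ≈ -0.052632)
f(N) = -7*N
1/(V(292, n) + f(m(1, -13))) = 1/(-50 - 7*(-56 + 7*1)) = 1/(-50 - 7*(-56 + 7)) = 1/(-50 - 7*(-49)) = 1/(-50 + 343) = 1/293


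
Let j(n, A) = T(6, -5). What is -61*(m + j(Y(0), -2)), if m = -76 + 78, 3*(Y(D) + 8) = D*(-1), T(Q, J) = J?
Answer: 183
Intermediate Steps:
Y(D) = -8 - D/3 (Y(D) = -8 + (D*(-1))/3 = -8 + (-D)/3 = -8 - D/3)
j(n, A) = -5
m = 2
-61*(m + j(Y(0), -2)) = -61*(2 - 5) = -61*(-3) = 183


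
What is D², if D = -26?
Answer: 676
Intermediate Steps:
D² = (-26)² = 676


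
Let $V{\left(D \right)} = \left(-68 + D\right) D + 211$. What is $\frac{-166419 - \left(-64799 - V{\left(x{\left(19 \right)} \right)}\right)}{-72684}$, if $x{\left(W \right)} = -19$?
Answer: $\frac{2771}{2019} \approx 1.3725$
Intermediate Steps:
$V{\left(D \right)} = 211 + D \left(-68 + D\right)$ ($V{\left(D \right)} = D \left(-68 + D\right) + 211 = 211 + D \left(-68 + D\right)$)
$\frac{-166419 - \left(-64799 - V{\left(x{\left(19 \right)} \right)}\right)}{-72684} = \frac{-166419 - \left(-64799 - \left(211 + \left(-19\right)^{2} - -1292\right)\right)}{-72684} = \left(-166419 - \left(-64799 - \left(211 + 361 + 1292\right)\right)\right) \left(- \frac{1}{72684}\right) = \left(-166419 - \left(-64799 - 1864\right)\right) \left(- \frac{1}{72684}\right) = \left(-166419 - -66663\right) \left(- \frac{1}{72684}\right) = \left(-166419 + 66663\right) \left(- \frac{1}{72684}\right) = \left(-99756\right) \left(- \frac{1}{72684}\right) = \frac{2771}{2019}$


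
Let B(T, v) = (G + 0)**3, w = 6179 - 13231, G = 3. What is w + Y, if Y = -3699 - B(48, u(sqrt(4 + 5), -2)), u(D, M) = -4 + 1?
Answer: -10778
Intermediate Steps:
u(D, M) = -3
w = -7052
B(T, v) = 27 (B(T, v) = (3 + 0)**3 = 3**3 = 27)
Y = -3726 (Y = -3699 - 1*27 = -3699 - 27 = -3726)
w + Y = -7052 - 3726 = -10778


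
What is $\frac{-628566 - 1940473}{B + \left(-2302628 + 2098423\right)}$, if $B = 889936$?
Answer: $- \frac{2569039}{685731} \approx -3.7464$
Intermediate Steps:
$\frac{-628566 - 1940473}{B + \left(-2302628 + 2098423\right)} = \frac{-628566 - 1940473}{889936 + \left(-2302628 + 2098423\right)} = - \frac{2569039}{889936 - 204205} = - \frac{2569039}{685731}$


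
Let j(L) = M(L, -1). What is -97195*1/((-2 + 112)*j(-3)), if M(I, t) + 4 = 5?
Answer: -19439/22 ≈ -883.59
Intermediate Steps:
M(I, t) = 1 (M(I, t) = -4 + 5 = 1)
j(L) = 1
-97195*1/((-2 + 112)*j(-3)) = -97195/(-2 + 112) = -97195/(1*110) = -97195/110 = -97195*1/110 = -19439/22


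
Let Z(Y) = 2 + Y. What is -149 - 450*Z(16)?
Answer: -8249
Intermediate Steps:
-149 - 450*Z(16) = -149 - 450*(2 + 16) = -149 - 450*18 = -149 - 8100 = -8249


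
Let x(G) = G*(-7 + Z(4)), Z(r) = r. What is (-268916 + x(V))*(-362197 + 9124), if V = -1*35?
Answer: 94909906203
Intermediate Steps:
V = -35
x(G) = -3*G (x(G) = G*(-7 + 4) = G*(-3) = -3*G)
(-268916 + x(V))*(-362197 + 9124) = (-268916 - 3*(-35))*(-362197 + 9124) = (-268916 + 105)*(-353073) = -268811*(-353073) = 94909906203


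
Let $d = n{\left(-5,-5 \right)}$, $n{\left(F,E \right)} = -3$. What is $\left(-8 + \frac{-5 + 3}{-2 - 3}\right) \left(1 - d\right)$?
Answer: $- \frac{152}{5} \approx -30.4$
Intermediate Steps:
$d = -3$
$\left(-8 + \frac{-5 + 3}{-2 - 3}\right) \left(1 - d\right) = \left(-8 + \frac{-5 + 3}{-2 - 3}\right) \left(1 - -3\right) = \left(-8 - \frac{2}{-5}\right) \left(1 + 3\right) = \left(-8 - - \frac{2}{5}\right) 4 = \left(-8 + \frac{2}{5}\right) 4 = \left(- \frac{38}{5}\right) 4 = - \frac{152}{5}$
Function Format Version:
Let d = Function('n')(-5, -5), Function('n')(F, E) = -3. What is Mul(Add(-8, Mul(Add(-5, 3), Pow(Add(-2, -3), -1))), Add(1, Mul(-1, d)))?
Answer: Rational(-152, 5) ≈ -30.400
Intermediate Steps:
d = -3
Mul(Add(-8, Mul(Add(-5, 3), Pow(Add(-2, -3), -1))), Add(1, Mul(-1, d))) = Mul(Add(-8, Mul(Add(-5, 3), Pow(Add(-2, -3), -1))), Add(1, Mul(-1, -3))) = Mul(Add(-8, Mul(-2, Pow(-5, -1))), Add(1, 3)) = Mul(Add(-8, Mul(-2, Rational(-1, 5))), 4) = Mul(Add(-8, Rational(2, 5)), 4) = Mul(Rational(-38, 5), 4) = Rational(-152, 5)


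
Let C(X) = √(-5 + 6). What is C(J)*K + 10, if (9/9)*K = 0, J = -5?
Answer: 10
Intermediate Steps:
K = 0
C(X) = 1 (C(X) = √1 = 1)
C(J)*K + 10 = 1*0 + 10 = 0 + 10 = 10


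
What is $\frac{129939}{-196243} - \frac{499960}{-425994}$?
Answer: $\frac{21380207957}{41799170271} \approx 0.5115$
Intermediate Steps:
$\frac{129939}{-196243} - \frac{499960}{-425994} = 129939 \left(- \frac{1}{196243}\right) - - \frac{249980}{212997} = - \frac{129939}{196243} + \frac{249980}{212997} = \frac{21380207957}{41799170271}$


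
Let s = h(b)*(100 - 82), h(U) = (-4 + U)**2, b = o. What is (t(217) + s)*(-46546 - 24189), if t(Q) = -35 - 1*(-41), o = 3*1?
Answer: -1697640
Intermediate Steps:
o = 3
b = 3
t(Q) = 6 (t(Q) = -35 + 41 = 6)
s = 18 (s = (-4 + 3)**2*(100 - 82) = (-1)**2*18 = 1*18 = 18)
(t(217) + s)*(-46546 - 24189) = (6 + 18)*(-46546 - 24189) = 24*(-70735) = -1697640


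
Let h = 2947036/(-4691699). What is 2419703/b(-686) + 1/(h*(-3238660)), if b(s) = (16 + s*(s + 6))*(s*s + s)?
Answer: 301540014800948549/26153114966974376097920 ≈ 1.1530e-5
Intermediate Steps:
h = -2947036/4691699 (h = 2947036*(-1/4691699) = -2947036/4691699 ≈ -0.62814)
b(s) = (16 + s*(6 + s))*(s + s²) (b(s) = (16 + s*(6 + s))*(s² + s) = (16 + s*(6 + s))*(s + s²))
2419703/b(-686) + 1/(h*(-3238660)) = 2419703/((-686*(16 + (-686)³ + 7*(-686)² + 22*(-686)))) + 1/(-2947036/4691699*(-3238660)) = 2419703/((-686*(16 - 322828856 + 7*470596 - 15092))) - 4691699/2947036*(-1/3238660) = 2419703/((-686*(16 - 322828856 + 3294172 - 15092))) + 4691699/9544447611760 = 2419703/((-686*(-319549760))) + 4691699/9544447611760 = 2419703/219211135360 + 4691699/9544447611760 = 301540014800948549/26153114966974376097920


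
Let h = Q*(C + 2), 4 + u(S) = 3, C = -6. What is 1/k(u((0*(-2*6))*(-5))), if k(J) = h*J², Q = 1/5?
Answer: -5/4 ≈ -1.2500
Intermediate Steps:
Q = ⅕ ≈ 0.20000
u(S) = -1 (u(S) = -4 + 3 = -1)
h = -⅘ (h = (-6 + 2)/5 = (⅕)*(-4) = -⅘ ≈ -0.80000)
k(J) = -4*J²/5
1/k(u((0*(-2*6))*(-5))) = 1/(-⅘*(-1)²) = 1/(-⅘*1) = 1/(-⅘) = -5/4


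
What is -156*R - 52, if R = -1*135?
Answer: 21008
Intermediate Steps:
R = -135
-156*R - 52 = -156*(-135) - 52 = 21060 - 52 = 21008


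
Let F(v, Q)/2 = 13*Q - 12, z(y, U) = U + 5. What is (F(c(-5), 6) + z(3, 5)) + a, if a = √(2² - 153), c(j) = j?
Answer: 142 + I*√149 ≈ 142.0 + 12.207*I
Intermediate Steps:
z(y, U) = 5 + U
a = I*√149 (a = √(4 - 153) = √(-149) = I*√149 ≈ 12.207*I)
F(v, Q) = -24 + 26*Q (F(v, Q) = 2*(13*Q - 12) = 2*(-12 + 13*Q) = -24 + 26*Q)
(F(c(-5), 6) + z(3, 5)) + a = ((-24 + 26*6) + (5 + 5)) + I*√149 = ((-24 + 156) + 10) + I*√149 = (132 + 10) + I*√149 = 142 + I*√149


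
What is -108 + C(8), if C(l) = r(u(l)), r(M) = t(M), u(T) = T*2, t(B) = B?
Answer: -92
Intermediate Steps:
u(T) = 2*T
r(M) = M
C(l) = 2*l
-108 + C(8) = -108 + 2*8 = -108 + 16 = -92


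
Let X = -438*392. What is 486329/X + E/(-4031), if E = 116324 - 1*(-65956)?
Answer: -33257139079/692106576 ≈ -48.052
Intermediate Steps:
X = -171696
E = 182280 (E = 116324 + 65956 = 182280)
486329/X + E/(-4031) = 486329/(-171696) + 182280/(-4031) = 486329*(-1/171696) + 182280*(-1/4031) = -486329/171696 - 182280/4031 = -33257139079/692106576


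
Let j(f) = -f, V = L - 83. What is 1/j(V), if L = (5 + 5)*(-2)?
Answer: 1/103 ≈ 0.0097087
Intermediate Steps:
L = -20 (L = 10*(-2) = -20)
V = -103 (V = -20 - 83 = -103)
1/j(V) = 1/(-1*(-103)) = 1/103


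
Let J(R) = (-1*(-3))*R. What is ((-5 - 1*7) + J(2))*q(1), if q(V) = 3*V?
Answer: -18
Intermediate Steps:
J(R) = 3*R
((-5 - 1*7) + J(2))*q(1) = ((-5 - 1*7) + 3*2)*(3*1) = ((-5 - 7) + 6)*3 = (-12 + 6)*3 = -6*3 = -18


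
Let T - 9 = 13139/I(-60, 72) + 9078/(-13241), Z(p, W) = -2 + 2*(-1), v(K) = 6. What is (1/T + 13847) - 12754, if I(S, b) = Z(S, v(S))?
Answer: 189671663591/173533135 ≈ 1093.0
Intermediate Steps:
Z(p, W) = -4 (Z(p, W) = -2 - 2 = -4)
I(S, b) = -4
T = -173533135/52964 (T = 9 + (13139/(-4) + 9078/(-13241)) = 9 + (13139*(-¼) + 9078*(-1/13241)) = 9 + (-13139/4 - 9078/13241) = 9 - 174009811/52964 = -173533135/52964 ≈ -3276.4)
(1/T + 13847) - 12754 = (1/(-173533135/52964) + 13847) - 12754 = (-52964/173533135 + 13847) - 12754 = 2402913267381/173533135 - 12754 = 189671663591/173533135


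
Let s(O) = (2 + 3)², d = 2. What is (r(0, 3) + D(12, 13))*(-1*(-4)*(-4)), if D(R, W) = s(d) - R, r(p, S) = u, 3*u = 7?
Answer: -736/3 ≈ -245.33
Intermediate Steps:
u = 7/3 (u = (⅓)*7 = 7/3 ≈ 2.3333)
r(p, S) = 7/3
s(O) = 25 (s(O) = 5² = 25)
D(R, W) = 25 - R
(r(0, 3) + D(12, 13))*(-1*(-4)*(-4)) = (7/3 + (25 - 1*12))*(-1*(-4)*(-4)) = (7/3 + (25 - 12))*(4*(-4)) = (7/3 + 13)*(-16) = (46/3)*(-16) = -736/3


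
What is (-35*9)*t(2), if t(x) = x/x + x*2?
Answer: -1575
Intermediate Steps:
t(x) = 1 + 2*x
(-35*9)*t(2) = (-35*9)*(1 + 2*2) = -315*(1 + 4) = -315*5 = -1575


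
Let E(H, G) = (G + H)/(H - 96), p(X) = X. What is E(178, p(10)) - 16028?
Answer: -657054/41 ≈ -16026.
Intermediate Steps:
E(H, G) = (G + H)/(-96 + H)
E(178, p(10)) - 16028 = (10 + 178)/(-96 + 178) - 16028 = 188/82 - 16028 = (1/82)*188 - 16028 = 94/41 - 16028 = -657054/41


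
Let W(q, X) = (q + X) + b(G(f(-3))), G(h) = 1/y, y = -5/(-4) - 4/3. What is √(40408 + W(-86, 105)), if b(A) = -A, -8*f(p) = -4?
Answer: √40439 ≈ 201.09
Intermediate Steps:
y = -1/12 (y = -5*(-¼) - 4*⅓ = 5/4 - 4/3 = -1/12 ≈ -0.083333)
f(p) = ½ (f(p) = -⅛*(-4) = ½)
G(h) = -12 (G(h) = 1/(-1/12) = -12)
W(q, X) = 12 + X + q (W(q, X) = (q + X) - 1*(-12) = (X + q) + 12 = 12 + X + q)
√(40408 + W(-86, 105)) = √(40408 + (12 + 105 - 86)) = √(40408 + 31) = √40439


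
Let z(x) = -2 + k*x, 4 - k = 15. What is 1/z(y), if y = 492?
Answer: -1/5414 ≈ -0.00018471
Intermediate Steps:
k = -11 (k = 4 - 1*15 = 4 - 15 = -11)
z(x) = -2 - 11*x
1/z(y) = 1/(-2 - 11*492) = 1/(-2 - 5412) = 1/(-5414) = -1/5414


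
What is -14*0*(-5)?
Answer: 0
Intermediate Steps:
-14*0*(-5) = 0*(-5) = 0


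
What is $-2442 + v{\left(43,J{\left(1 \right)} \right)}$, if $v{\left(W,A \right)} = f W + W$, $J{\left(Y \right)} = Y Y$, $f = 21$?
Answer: $-1496$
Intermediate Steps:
$J{\left(Y \right)} = Y^{2}$
$v{\left(W,A \right)} = 22 W$ ($v{\left(W,A \right)} = 21 W + W = 22 W$)
$-2442 + v{\left(43,J{\left(1 \right)} \right)} = -2442 + 22 \cdot 43 = -2442 + 946 = -1496$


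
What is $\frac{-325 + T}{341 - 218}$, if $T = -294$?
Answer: $- \frac{619}{123} \approx -5.0325$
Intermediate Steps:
$\frac{-325 + T}{341 - 218} = \frac{-325 - 294}{341 - 218} = - \frac{619}{123}$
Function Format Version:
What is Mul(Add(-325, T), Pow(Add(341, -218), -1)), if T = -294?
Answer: Rational(-619, 123) ≈ -5.0325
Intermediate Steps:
Mul(Add(-325, T), Pow(Add(341, -218), -1)) = Mul(Add(-325, -294), Pow(Add(341, -218), -1)) = Mul(-619, Pow(123, -1)) = Mul(-619, Rational(1, 123)) = Rational(-619, 123)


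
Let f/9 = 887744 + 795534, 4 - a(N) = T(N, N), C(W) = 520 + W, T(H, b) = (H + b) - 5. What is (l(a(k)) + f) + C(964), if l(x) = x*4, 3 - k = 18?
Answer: 15151142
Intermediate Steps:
T(H, b) = -5 + H + b
k = -15 (k = 3 - 1*18 = 3 - 18 = -15)
a(N) = 9 - 2*N (a(N) = 4 - (-5 + N + N) = 4 - (-5 + 2*N) = 4 + (5 - 2*N) = 9 - 2*N)
l(x) = 4*x
f = 15149502 (f = 9*(887744 + 795534) = 9*1683278 = 15149502)
(l(a(k)) + f) + C(964) = (4*(9 - 2*(-15)) + 15149502) + (520 + 964) = (4*(9 + 30) + 15149502) + 1484 = (4*39 + 15149502) + 1484 = (156 + 15149502) + 1484 = 15149658 + 1484 = 15151142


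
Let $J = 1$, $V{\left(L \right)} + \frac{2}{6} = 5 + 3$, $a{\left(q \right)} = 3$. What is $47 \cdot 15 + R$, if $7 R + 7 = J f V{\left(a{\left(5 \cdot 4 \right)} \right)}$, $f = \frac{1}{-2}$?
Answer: $\frac{29545}{42} \approx 703.45$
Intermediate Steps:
$V{\left(L \right)} = \frac{23}{3}$ ($V{\left(L \right)} = - \frac{1}{3} + \left(5 + 3\right) = - \frac{1}{3} + 8 = \frac{23}{3}$)
$f = - \frac{1}{2} \approx -0.5$
$R = - \frac{65}{42}$ ($R = -1 + \frac{1 \left(- \frac{1}{2}\right) \frac{23}{3}}{7} = -1 + \frac{\left(- \frac{1}{2}\right) \frac{23}{3}}{7} = -1 + \frac{1}{7} \left(- \frac{23}{6}\right) = -1 - \frac{23}{42} = - \frac{65}{42} \approx -1.5476$)
$47 \cdot 15 + R = 47 \cdot 15 - \frac{65}{42} = 705 - \frac{65}{42} = \frac{29545}{42}$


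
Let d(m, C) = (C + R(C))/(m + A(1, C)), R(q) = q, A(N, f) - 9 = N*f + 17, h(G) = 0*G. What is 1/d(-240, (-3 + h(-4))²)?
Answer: -205/18 ≈ -11.389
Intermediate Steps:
h(G) = 0
A(N, f) = 26 + N*f (A(N, f) = 9 + (N*f + 17) = 9 + (17 + N*f) = 26 + N*f)
d(m, C) = 2*C/(26 + C + m) (d(m, C) = (C + C)/(m + (26 + 1*C)) = (2*C)/(m + (26 + C)) = (2*C)/(26 + C + m) = 2*C/(26 + C + m))
1/d(-240, (-3 + h(-4))²) = 1/(2*(-3 + 0)²/(26 + (-3 + 0)² - 240)) = 1/(2*(-3)²/(26 + (-3)² - 240)) = 1/(2*9/(26 + 9 - 240)) = 1/(2*9/(-205)) = 1/(2*9*(-1/205)) = 1/(-18/205) = -205/18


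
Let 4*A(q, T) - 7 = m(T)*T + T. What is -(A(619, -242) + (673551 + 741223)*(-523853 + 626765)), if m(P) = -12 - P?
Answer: -582388831657/4 ≈ -1.4560e+11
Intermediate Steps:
A(q, T) = 7/4 + T/4 + T*(-12 - T)/4 (A(q, T) = 7/4 + ((-12 - T)*T + T)/4 = 7/4 + (T*(-12 - T) + T)/4 = 7/4 + (T + T*(-12 - T))/4 = 7/4 + (T/4 + T*(-12 - T)/4) = 7/4 + T/4 + T*(-12 - T)/4)
-(A(619, -242) + (673551 + 741223)*(-523853 + 626765)) = -((7/4 + (¼)*(-242) - ¼*(-242)*(12 - 242)) + (673551 + 741223)*(-523853 + 626765)) = -((7/4 - 121/2 - ¼*(-242)*(-230)) + 1414774*102912) = -((7/4 - 121/2 - 13915) + 145597221888) = -(-55895/4 + 145597221888) = -1*582388831657/4 = -582388831657/4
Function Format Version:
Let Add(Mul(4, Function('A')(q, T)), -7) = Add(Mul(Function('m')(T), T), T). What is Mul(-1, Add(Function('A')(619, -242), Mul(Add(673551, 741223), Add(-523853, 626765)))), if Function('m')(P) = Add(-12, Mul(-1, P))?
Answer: Rational(-582388831657, 4) ≈ -1.4560e+11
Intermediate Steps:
Function('A')(q, T) = Add(Rational(7, 4), Mul(Rational(1, 4), T), Mul(Rational(1, 4), T, Add(-12, Mul(-1, T)))) (Function('A')(q, T) = Add(Rational(7, 4), Mul(Rational(1, 4), Add(Mul(Add(-12, Mul(-1, T)), T), T))) = Add(Rational(7, 4), Mul(Rational(1, 4), Add(Mul(T, Add(-12, Mul(-1, T))), T))) = Add(Rational(7, 4), Mul(Rational(1, 4), Add(T, Mul(T, Add(-12, Mul(-1, T)))))) = Add(Rational(7, 4), Add(Mul(Rational(1, 4), T), Mul(Rational(1, 4), T, Add(-12, Mul(-1, T))))) = Add(Rational(7, 4), Mul(Rational(1, 4), T), Mul(Rational(1, 4), T, Add(-12, Mul(-1, T)))))
Mul(-1, Add(Function('A')(619, -242), Mul(Add(673551, 741223), Add(-523853, 626765)))) = Mul(-1, Add(Add(Rational(7, 4), Mul(Rational(1, 4), -242), Mul(Rational(-1, 4), -242, Add(12, -242))), Mul(Add(673551, 741223), Add(-523853, 626765)))) = Mul(-1, Add(Add(Rational(7, 4), Rational(-121, 2), Mul(Rational(-1, 4), -242, -230)), Mul(1414774, 102912))) = Mul(-1, Add(Add(Rational(7, 4), Rational(-121, 2), -13915), 145597221888)) = Mul(-1, Add(Rational(-55895, 4), 145597221888)) = Mul(-1, Rational(582388831657, 4)) = Rational(-582388831657, 4)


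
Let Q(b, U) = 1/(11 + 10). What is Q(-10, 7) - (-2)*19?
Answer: 799/21 ≈ 38.048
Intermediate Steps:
Q(b, U) = 1/21
Q(-10, 7) - (-2)*19 = 1/21 - (-2)*19 = 1/21 - 2*(-19) = 1/21 + 38 = 799/21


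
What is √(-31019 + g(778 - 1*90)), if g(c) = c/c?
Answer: I*√31018 ≈ 176.12*I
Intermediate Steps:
g(c) = 1
√(-31019 + g(778 - 1*90)) = √(-31019 + 1) = √(-31018) = I*√31018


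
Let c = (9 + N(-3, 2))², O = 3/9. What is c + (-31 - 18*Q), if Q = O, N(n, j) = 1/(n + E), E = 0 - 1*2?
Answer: 1011/25 ≈ 40.440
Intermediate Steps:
E = -2 (E = 0 - 2 = -2)
N(n, j) = 1/(-2 + n) (N(n, j) = 1/(n - 2) = 1/(-2 + n))
O = ⅓ (O = 3*(⅑) = ⅓ ≈ 0.33333)
c = 1936/25 (c = (9 + 1/(-2 - 3))² = (9 + 1/(-5))² = (9 - ⅕)² = (44/5)² = 1936/25 ≈ 77.440)
Q = ⅓ ≈ 0.33333
c + (-31 - 18*Q) = 1936/25 + (-31 - 18*⅓) = 1936/25 + (-31 - 6) = 1936/25 - 37 = 1011/25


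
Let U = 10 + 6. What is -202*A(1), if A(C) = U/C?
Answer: -3232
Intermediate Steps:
U = 16
A(C) = 16/C
-202*A(1) = -3232/1 = -3232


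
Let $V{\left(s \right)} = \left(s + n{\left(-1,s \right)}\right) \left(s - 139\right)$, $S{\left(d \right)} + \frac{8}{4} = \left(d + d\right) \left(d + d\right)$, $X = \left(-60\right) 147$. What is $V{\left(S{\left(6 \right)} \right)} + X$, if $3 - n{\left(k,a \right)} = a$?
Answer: $-8811$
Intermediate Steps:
$n{\left(k,a \right)} = 3 - a$
$X = -8820$
$S{\left(d \right)} = -2 + 4 d^{2}$ ($S{\left(d \right)} = -2 + \left(d + d\right) \left(d + d\right) = -2 + 2 d 2 d = -2 + 4 d^{2}$)
$V{\left(s \right)} = -417 + 3 s$ ($V{\left(s \right)} = \left(s - \left(-3 + s\right)\right) \left(s - 139\right) = 3 \left(-139 + s\right) = -417 + 3 s$)
$V{\left(S{\left(6 \right)} \right)} + X = \left(-417 + 3 \left(-2 + 4 \cdot 6^{2}\right)\right) - 8820 = \left(-417 + 3 \left(-2 + 4 \cdot 36\right)\right) - 8820 = \left(-417 + 3 \left(-2 + 144\right)\right) - 8820 = \left(-417 + 3 \cdot 142\right) - 8820 = \left(-417 + 426\right) - 8820 = 9 - 8820 = -8811$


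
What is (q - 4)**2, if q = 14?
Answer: 100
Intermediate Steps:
(q - 4)**2 = (14 - 4)**2 = 10**2 = 100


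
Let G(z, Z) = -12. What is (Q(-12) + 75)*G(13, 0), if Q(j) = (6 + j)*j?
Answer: -1764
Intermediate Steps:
Q(j) = j*(6 + j)
(Q(-12) + 75)*G(13, 0) = (-12*(6 - 12) + 75)*(-12) = (-12*(-6) + 75)*(-12) = (72 + 75)*(-12) = 147*(-12) = -1764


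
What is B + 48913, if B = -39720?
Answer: 9193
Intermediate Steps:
B + 48913 = -39720 + 48913 = 9193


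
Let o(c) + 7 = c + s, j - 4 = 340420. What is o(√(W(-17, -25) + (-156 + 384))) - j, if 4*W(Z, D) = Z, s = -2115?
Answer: -342546 + √895/2 ≈ -3.4253e+5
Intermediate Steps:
W(Z, D) = Z/4
j = 340424 (j = 4 + 340420 = 340424)
o(c) = -2122 + c (o(c) = -7 + (c - 2115) = -7 + (-2115 + c) = -2122 + c)
o(√(W(-17, -25) + (-156 + 384))) - j = (-2122 + √((¼)*(-17) + (-156 + 384))) - 1*340424 = (-2122 + √(-17/4 + 228)) - 340424 = (-2122 + √(895/4)) - 340424 = (-2122 + √895/2) - 340424 = -342546 + √895/2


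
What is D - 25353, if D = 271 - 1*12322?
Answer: -37404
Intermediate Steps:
D = -12051 (D = 271 - 12322 = -12051)
D - 25353 = -12051 - 25353 = -37404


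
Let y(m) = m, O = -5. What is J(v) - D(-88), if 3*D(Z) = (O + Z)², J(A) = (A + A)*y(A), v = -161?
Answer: 48959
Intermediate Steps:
J(A) = 2*A² (J(A) = (A + A)*A = (2*A)*A = 2*A²)
D(Z) = (-5 + Z)²/3
J(v) - D(-88) = 2*(-161)² - (-5 - 88)²/3 = 2*25921 - (-93)²/3 = 51842 - 8649/3 = 51842 - 1*2883 = 51842 - 2883 = 48959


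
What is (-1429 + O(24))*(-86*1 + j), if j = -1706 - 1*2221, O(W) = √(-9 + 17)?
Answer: 5734577 - 8026*√2 ≈ 5.7232e+6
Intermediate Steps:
O(W) = 2*√2 (O(W) = √8 = 2*√2)
j = -3927 (j = -1706 - 2221 = -3927)
(-1429 + O(24))*(-86*1 + j) = (-1429 + 2*√2)*(-86*1 - 3927) = (-1429 + 2*√2)*(-86 - 3927) = (-1429 + 2*√2)*(-4013) = 5734577 - 8026*√2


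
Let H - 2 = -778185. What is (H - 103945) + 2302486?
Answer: 1420358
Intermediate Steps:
H = -778183 (H = 2 - 778185 = -778183)
(H - 103945) + 2302486 = (-778183 - 103945) + 2302486 = -882128 + 2302486 = 1420358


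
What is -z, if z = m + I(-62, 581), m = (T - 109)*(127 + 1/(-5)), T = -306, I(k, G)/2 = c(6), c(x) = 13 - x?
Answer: 52608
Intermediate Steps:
I(k, G) = 14 (I(k, G) = 2*(13 - 1*6) = 2*(13 - 6) = 2*7 = 14)
m = -52622 (m = (-306 - 109)*(127 + 1/(-5)) = -415*(127 - ⅕) = -415*634/5 = -52622)
z = -52608 (z = -52622 + 14 = -52608)
-z = -1*(-52608) = 52608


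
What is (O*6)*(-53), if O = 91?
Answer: -28938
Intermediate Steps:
(O*6)*(-53) = (91*6)*(-53) = 546*(-53) = -28938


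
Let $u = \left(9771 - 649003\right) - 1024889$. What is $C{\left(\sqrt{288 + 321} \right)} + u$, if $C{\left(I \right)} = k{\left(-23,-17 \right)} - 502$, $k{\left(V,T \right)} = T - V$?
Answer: $-1664617$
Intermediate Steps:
$u = -1664121$ ($u = -639232 - 1024889 = -1664121$)
$C{\left(I \right)} = -496$ ($C{\left(I \right)} = \left(-17 - -23\right) - 502 = \left(-17 + 23\right) - 502 = 6 - 502 = -496$)
$C{\left(\sqrt{288 + 321} \right)} + u = -496 - 1664121 = -1664617$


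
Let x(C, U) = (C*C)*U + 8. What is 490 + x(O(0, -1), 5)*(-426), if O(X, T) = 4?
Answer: -36998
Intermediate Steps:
x(C, U) = 8 + U*C² (x(C, U) = C²*U + 8 = U*C² + 8 = 8 + U*C²)
490 + x(O(0, -1), 5)*(-426) = 490 + (8 + 5*4²)*(-426) = 490 + (8 + 5*16)*(-426) = 490 + (8 + 80)*(-426) = 490 + 88*(-426) = 490 - 37488 = -36998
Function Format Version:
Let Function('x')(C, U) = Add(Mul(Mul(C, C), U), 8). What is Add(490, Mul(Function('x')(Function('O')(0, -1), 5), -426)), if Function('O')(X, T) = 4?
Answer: -36998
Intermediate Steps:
Function('x')(C, U) = Add(8, Mul(U, Pow(C, 2))) (Function('x')(C, U) = Add(Mul(Pow(C, 2), U), 8) = Add(Mul(U, Pow(C, 2)), 8) = Add(8, Mul(U, Pow(C, 2))))
Add(490, Mul(Function('x')(Function('O')(0, -1), 5), -426)) = Add(490, Mul(Add(8, Mul(5, Pow(4, 2))), -426)) = Add(490, Mul(Add(8, Mul(5, 16)), -426)) = Add(490, Mul(Add(8, 80), -426)) = Add(490, Mul(88, -426)) = Add(490, -37488) = -36998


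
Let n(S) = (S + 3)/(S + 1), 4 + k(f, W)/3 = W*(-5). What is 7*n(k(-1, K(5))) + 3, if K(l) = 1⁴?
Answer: 123/13 ≈ 9.4615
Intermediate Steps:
K(l) = 1
k(f, W) = -12 - 15*W (k(f, W) = -12 + 3*(W*(-5)) = -12 + 3*(-5*W) = -12 - 15*W)
n(S) = (3 + S)/(1 + S)
7*n(k(-1, K(5))) + 3 = 7*((3 + (-12 - 15*1))/(1 + (-12 - 15*1))) + 3 = 7*((3 + (-12 - 15))/(1 + (-12 - 15))) + 3 = 7*((3 - 27)/(1 - 27)) + 3 = 7*(-24/(-26)) + 3 = 7*(-1/26*(-24)) + 3 = 7*(12/13) + 3 = 84/13 + 3 = 123/13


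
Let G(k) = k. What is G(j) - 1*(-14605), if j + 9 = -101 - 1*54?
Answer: 14441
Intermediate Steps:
j = -164 (j = -9 + (-101 - 1*54) = -9 + (-101 - 54) = -9 - 155 = -164)
G(j) - 1*(-14605) = -164 - 1*(-14605) = -164 + 14605 = 14441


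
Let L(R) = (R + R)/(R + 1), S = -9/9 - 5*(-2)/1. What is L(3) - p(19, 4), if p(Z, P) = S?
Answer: -15/2 ≈ -7.5000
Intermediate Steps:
S = 9 (S = -9*1/9 + 10*1 = -1 + 10 = 9)
p(Z, P) = 9
L(R) = 2*R/(1 + R) (L(R) = (2*R)/(1 + R) = 2*R/(1 + R))
L(3) - p(19, 4) = 2*3/(1 + 3) - 1*9 = 2*3/4 - 9 = 2*3*(1/4) - 9 = 3/2 - 9 = -15/2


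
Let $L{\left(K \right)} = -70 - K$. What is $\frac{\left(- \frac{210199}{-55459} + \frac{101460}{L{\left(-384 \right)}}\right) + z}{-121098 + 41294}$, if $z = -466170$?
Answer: $\frac{4056125122397}{694858455652} \approx 5.8373$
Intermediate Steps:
$\frac{\left(- \frac{210199}{-55459} + \frac{101460}{L{\left(-384 \right)}}\right) + z}{-121098 + 41294} = \frac{\left(- \frac{210199}{-55459} + \frac{101460}{-70 - -384}\right) - 466170}{-121098 + 41294} = \frac{\left(\left(-210199\right) \left(- \frac{1}{55459}\right) + \frac{101460}{-70 + 384}\right) - 466170}{-79804} = \left(\left(\frac{210199}{55459} + \frac{101460}{314}\right) - 466170\right) \left(- \frac{1}{79804}\right) = \left(\left(\frac{210199}{55459} + 101460 \cdot \frac{1}{314}\right) - 466170\right) \left(- \frac{1}{79804}\right) = \left(\left(\frac{210199}{55459} + \frac{50730}{157}\right) - 466170\right) \left(- \frac{1}{79804}\right) = \left(\frac{2846436313}{8707063} - 466170\right) \left(- \frac{1}{79804}\right) = \left(- \frac{4056125122397}{8707063}\right) \left(- \frac{1}{79804}\right) = \frac{4056125122397}{694858455652}$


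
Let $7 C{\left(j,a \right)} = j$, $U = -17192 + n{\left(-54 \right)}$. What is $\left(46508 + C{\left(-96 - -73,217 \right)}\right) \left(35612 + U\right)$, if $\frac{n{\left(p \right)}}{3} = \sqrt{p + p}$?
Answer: $\frac{5996317860}{7} + \frac{5859594 i \sqrt{3}}{7} \approx 8.5662 \cdot 10^{8} + 1.4499 \cdot 10^{6} i$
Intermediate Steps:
$n{\left(p \right)} = 3 \sqrt{2} \sqrt{p}$ ($n{\left(p \right)} = 3 \sqrt{p + p} = 3 \sqrt{2 p} = 3 \sqrt{2} \sqrt{p}$)
$U = -17192 + 18 i \sqrt{3}$ ($U = -17192 + 3 \sqrt{2} \sqrt{-54} = -17192 + 3 \sqrt{2} \cdot 3 i \sqrt{6} = -17192 + 18 i \sqrt{3} \approx -17192.0 + 31.177 i$)
$C{\left(j,a \right)} = \frac{j}{7}$
$\left(46508 + C{\left(-96 - -73,217 \right)}\right) \left(35612 + U\right) = \left(46508 + \frac{-96 - -73}{7}\right) \left(35612 - \left(17192 - 18 i \sqrt{3}\right)\right) = \left(46508 + \frac{-96 + 73}{7}\right) \left(18420 + 18 i \sqrt{3}\right) = \left(46508 + \frac{1}{7} \left(-23\right)\right) \left(18420 + 18 i \sqrt{3}\right) = \left(46508 - \frac{23}{7}\right) \left(18420 + 18 i \sqrt{3}\right) = \frac{325533 \left(18420 + 18 i \sqrt{3}\right)}{7} = \frac{5996317860}{7} + \frac{5859594 i \sqrt{3}}{7}$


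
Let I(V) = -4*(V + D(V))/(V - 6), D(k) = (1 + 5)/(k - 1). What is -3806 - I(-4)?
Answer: -95098/25 ≈ -3803.9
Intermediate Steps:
D(k) = 6/(-1 + k)
I(V) = -4*(V + 6/(-1 + V))/(-6 + V) (I(V) = -4*(V + 6/(-1 + V))/(V - 6) = -4*(V + 6/(-1 + V))/(-6 + V))
-3806 - I(-4) = -3806 - 4*(-6 - 1*(-4)*(-1 - 4))/((-1 - 4)*(-6 - 4)) = -3806 - 4*(-6 - 1*(-4)*(-5))/((-5)*(-10)) = -3806 - 4*(-1)*(-1)*(-6 - 20)/(5*10) = -3806 - 4*(-1)*(-1)*(-26)/(5*10) = -3806 - 1*(-52/25) = -3806 + 52/25 = -95098/25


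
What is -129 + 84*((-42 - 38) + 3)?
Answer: -6597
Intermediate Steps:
-129 + 84*((-42 - 38) + 3) = -129 + 84*(-80 + 3) = -129 + 84*(-77) = -129 - 6468 = -6597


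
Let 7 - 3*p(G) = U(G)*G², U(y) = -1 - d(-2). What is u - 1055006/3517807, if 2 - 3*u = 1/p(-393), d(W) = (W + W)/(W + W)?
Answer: 1195635903959/3260004514005 ≈ 0.36676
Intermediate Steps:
d(W) = 1 (d(W) = (2*W)/((2*W)) = (2*W)*(1/(2*W)) = 1)
U(y) = -2 (U(y) = -1 - 1*1 = -1 - 1 = -2)
p(G) = 7/3 + 2*G²/3 (p(G) = 7/3 - (-2)*G²/3 = 7/3 + 2*G²/3)
u = 617807/926715 (u = ⅔ - 1/(3*(7/3 + (⅔)*(-393)²)) = ⅔ - 1/(3*(7/3 + (⅔)*154449)) = ⅔ - 1/(3*(7/3 + 102966)) = ⅔ - 1/(3*308905/3) = ⅔ - ⅓*3/308905 = ⅔ - 1/308905 = 617807/926715 ≈ 0.66666)
u - 1055006/3517807 = 617807/926715 - 1055006/3517807 = 1195635903959/3260004514005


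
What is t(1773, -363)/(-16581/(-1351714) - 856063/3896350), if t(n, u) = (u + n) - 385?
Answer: -1349604903749375/273136740658 ≈ -4941.1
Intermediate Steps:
t(n, u) = -385 + n + u (t(n, u) = (n + u) - 385 = -385 + n + u)
t(1773, -363)/(-16581/(-1351714) - 856063/3896350) = (-385 + 1773 - 363)/(-16581/(-1351714) - 856063/3896350) = 1025/(-16581*(-1/1351714) - 856063*1/3896350) = 1025/(16581/1351714 - 856063/3896350) = 1025/(-273136740658/1316687710975) = 1025*(-1316687710975/273136740658) = -1349604903749375/273136740658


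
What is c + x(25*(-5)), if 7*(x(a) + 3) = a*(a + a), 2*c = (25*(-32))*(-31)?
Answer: 118029/7 ≈ 16861.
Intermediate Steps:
c = 12400 (c = ((25*(-32))*(-31))/2 = (-800*(-31))/2 = (½)*24800 = 12400)
x(a) = -3 + 2*a²/7 (x(a) = -3 + (a*(a + a))/7 = -3 + (a*(2*a))/7 = -3 + (2*a²)/7 = -3 + 2*a²/7)
c + x(25*(-5)) = 12400 + (-3 + 2*(25*(-5))²/7) = 12400 + (-3 + (2/7)*(-125)²) = 12400 + (-3 + (2/7)*15625) = 12400 + (-3 + 31250/7) = 12400 + 31229/7 = 118029/7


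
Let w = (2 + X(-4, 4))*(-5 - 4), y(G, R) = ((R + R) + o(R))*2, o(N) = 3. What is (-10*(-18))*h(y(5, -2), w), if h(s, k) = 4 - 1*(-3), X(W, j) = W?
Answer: 1260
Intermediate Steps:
y(G, R) = 6 + 4*R (y(G, R) = ((R + R) + 3)*2 = (2*R + 3)*2 = (3 + 2*R)*2 = 6 + 4*R)
w = 18 (w = (2 - 4)*(-5 - 4) = -2*(-9) = 18)
h(s, k) = 7 (h(s, k) = 4 + 3 = 7)
(-10*(-18))*h(y(5, -2), w) = -10*(-18)*7 = 180*7 = 1260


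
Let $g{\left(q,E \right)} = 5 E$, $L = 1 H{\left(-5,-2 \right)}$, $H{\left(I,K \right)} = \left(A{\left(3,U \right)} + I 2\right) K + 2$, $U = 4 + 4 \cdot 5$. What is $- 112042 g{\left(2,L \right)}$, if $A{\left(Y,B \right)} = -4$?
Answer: $-16806300$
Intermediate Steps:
$U = 24$ ($U = 4 + 20 = 24$)
$H{\left(I,K \right)} = 2 + K \left(-4 + 2 I\right)$ ($H{\left(I,K \right)} = \left(-4 + I 2\right) K + 2 = \left(-4 + 2 I\right) K + 2 = K \left(-4 + 2 I\right) + 2 = 2 + K \left(-4 + 2 I\right)$)
$L = 30$ ($L = 1 \left(2 - -8 + 2 \left(-5\right) \left(-2\right)\right) = 1 \left(2 + 8 + 20\right) = 1 \cdot 30 = 30$)
$- 112042 g{\left(2,L \right)} = - 112042 \cdot 5 \cdot 30 = \left(-112042\right) 150 = -16806300$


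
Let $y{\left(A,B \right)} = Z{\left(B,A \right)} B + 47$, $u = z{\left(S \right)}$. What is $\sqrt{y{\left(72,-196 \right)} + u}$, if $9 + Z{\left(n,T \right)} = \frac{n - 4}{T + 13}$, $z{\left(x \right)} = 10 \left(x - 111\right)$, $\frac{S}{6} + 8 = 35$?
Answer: $\frac{\sqrt{804049}}{17} \approx 52.746$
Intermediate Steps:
$S = 162$ ($S = -48 + 6 \cdot 35 = -48 + 210 = 162$)
$z{\left(x \right)} = -1110 + 10 x$ ($z{\left(x \right)} = 10 \left(-111 + x\right) = -1110 + 10 x$)
$u = 510$ ($u = -1110 + 10 \cdot 162 = -1110 + 1620 = 510$)
$Z{\left(n,T \right)} = -9 + \frac{-4 + n}{13 + T}$ ($Z{\left(n,T \right)} = -9 + \frac{n - 4}{T + 13} = -9 + \frac{-4 + n}{13 + T}$)
$y{\left(A,B \right)} = 47 + \frac{B \left(-121 + B - 9 A\right)}{13 + A}$ ($y{\left(A,B \right)} = \frac{-121 + B - 9 A}{13 + A} B + 47 = \frac{B \left(-121 + B - 9 A\right)}{13 + A} + 47 = 47 + \frac{B \left(-121 + B - 9 A\right)}{13 + A}$)
$\sqrt{y{\left(72,-196 \right)} + u} = \sqrt{\frac{611 + 47 \cdot 72 - - 196 \left(121 - -196 + 9 \cdot 72\right)}{13 + 72} + 510} = \sqrt{\frac{611 + 3384 - - 196 \left(121 + 196 + 648\right)}{85} + 510} = \sqrt{\frac{611 + 3384 - \left(-196\right) 965}{85} + 510} = \sqrt{\frac{611 + 3384 + 189140}{85} + 510} = \sqrt{\frac{1}{85} \cdot 193135 + 510} = \sqrt{\frac{38627}{17} + 510} = \sqrt{\frac{47297}{17}} = \frac{\sqrt{804049}}{17}$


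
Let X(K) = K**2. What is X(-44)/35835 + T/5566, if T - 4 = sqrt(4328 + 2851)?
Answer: 5459558/99728805 + sqrt(7179)/5566 ≈ 0.069967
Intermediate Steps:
T = 4 + sqrt(7179) (T = 4 + sqrt(4328 + 2851) = 4 + sqrt(7179) ≈ 88.729)
X(-44)/35835 + T/5566 = (-44)**2/35835 + (4 + sqrt(7179))/5566 = 1936*(1/35835) + (4 + sqrt(7179))*(1/5566) = 1936/35835 + (2/2783 + sqrt(7179)/5566) = 5459558/99728805 + sqrt(7179)/5566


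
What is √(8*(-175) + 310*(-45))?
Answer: 5*I*√614 ≈ 123.9*I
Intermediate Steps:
√(8*(-175) + 310*(-45)) = √(-1400 - 13950) = √(-15350) = 5*I*√614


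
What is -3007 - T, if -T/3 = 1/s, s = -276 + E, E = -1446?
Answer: -1726019/574 ≈ -3007.0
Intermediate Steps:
s = -1722 (s = -276 - 1446 = -1722)
T = 1/574 (T = -3/(-1722) = -3*(-1/1722) = 1/574 ≈ 0.0017422)
-3007 - T = -3007 - 1*1/574 = -3007 - 1/574 = -1726019/574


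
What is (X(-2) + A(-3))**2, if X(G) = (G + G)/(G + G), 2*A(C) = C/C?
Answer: 9/4 ≈ 2.2500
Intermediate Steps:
A(C) = 1/2 (A(C) = (C/C)/2 = (1/2)*1 = 1/2)
X(G) = 1 (X(G) = (2*G)/((2*G)) = (2*G)*(1/(2*G)) = 1)
(X(-2) + A(-3))**2 = (1 + 1/2)**2 = (3/2)**2 = 9/4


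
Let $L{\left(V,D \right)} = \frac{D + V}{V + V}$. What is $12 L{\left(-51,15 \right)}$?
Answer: $\frac{72}{17} \approx 4.2353$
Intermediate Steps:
$L{\left(V,D \right)} = \frac{D + V}{2 V}$
$12 L{\left(-51,15 \right)} = 12 \frac{15 - 51}{2 \left(-51\right)} = 12 \cdot \frac{1}{2} \left(- \frac{1}{51}\right) \left(-36\right) = 12 \cdot \frac{6}{17} = \frac{72}{17}$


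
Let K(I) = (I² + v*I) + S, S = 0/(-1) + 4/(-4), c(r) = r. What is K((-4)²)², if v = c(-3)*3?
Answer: 12321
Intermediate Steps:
v = -9 (v = -3*3 = -9)
S = -1 (S = 0*(-1) + 4*(-¼) = 0 - 1 = -1)
K(I) = -1 + I² - 9*I (K(I) = (I² - 9*I) - 1 = -1 + I² - 9*I)
K((-4)²)² = (-1 + ((-4)²)² - 9*(-4)²)² = (-1 + 16² - 9*16)² = (-1 + 256 - 144)² = 111² = 12321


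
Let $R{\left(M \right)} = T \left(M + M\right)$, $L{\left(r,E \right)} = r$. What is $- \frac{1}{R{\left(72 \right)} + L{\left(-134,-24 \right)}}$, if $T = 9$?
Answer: $- \frac{1}{1162} \approx -0.00086058$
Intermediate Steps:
$R{\left(M \right)} = 18 M$ ($R{\left(M \right)} = 9 \left(M + M\right) = 9 \cdot 2 M = 18 M$)
$- \frac{1}{R{\left(72 \right)} + L{\left(-134,-24 \right)}} = - \frac{1}{18 \cdot 72 - 134} = - \frac{1}{1296 - 134} = - \frac{1}{1162}$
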